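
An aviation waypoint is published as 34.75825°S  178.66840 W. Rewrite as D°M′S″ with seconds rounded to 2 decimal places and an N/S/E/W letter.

Lat: whole degrees 34; 45.49500′ → 45′ and 29.7000″
λ: 0.668400 × 60 = 40.10400′ → 40′, remainder × 60 = 6.2400″

34°45′29.70″ S, 178°40′6.24″ W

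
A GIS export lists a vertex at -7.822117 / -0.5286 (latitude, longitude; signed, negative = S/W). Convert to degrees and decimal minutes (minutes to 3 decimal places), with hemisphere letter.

Latitude is negative → S; |value| = 7.822117
Lat: fractional part 0.822117 → 49.32702 minutes
Longitude is negative → W; |value| = 0.528600
Longitude: minutes = (0.528600 − 0) × 60 = 31.71600

7° 49.327′ S, 0° 31.716′ W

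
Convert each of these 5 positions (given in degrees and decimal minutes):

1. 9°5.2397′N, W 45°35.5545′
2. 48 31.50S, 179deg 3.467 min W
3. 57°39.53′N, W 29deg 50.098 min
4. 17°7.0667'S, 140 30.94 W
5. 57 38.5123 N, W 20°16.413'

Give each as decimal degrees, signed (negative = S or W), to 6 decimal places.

1. 9.087328, -45.592575
2. -48.525000, -179.057783
3. 57.658833, -29.834967
4. -17.117778, -140.515667
5. 57.641872, -20.273550

Point 1:
  Lat: 9 + 5.2397/60 = 9.0873283
  N ⇒ keep positive
  Lon: 35.5545′ = 0.592575°; total 45.5925750
  hemisphere W, so the sign is −
Point 2:
  φ: 31.5′ = 0.525000°; total 48.5250000
  hemisphere S, so the sign is −
  λ: 3.467′ = 0.057783°; total 179.0577833
  W ⇒ negate
Point 3:
  Latitude: 57 + 39.53/60 = 57.6588333
  N ⇒ keep positive
  λ: 29 + 50.098/60 = 29.8349667
  W → negative
Point 4:
  Latitude: 7.0667′ = 0.117778°; total 17.1177783
  hemisphere S, so the sign is −
  Longitude: 30.94′ = 0.515667°; total 140.5156667
  W → negative
Point 5:
  Lat: 38.5123′ = 0.641872°; total 57.6418717
  N → positive
  Longitude: 16.413′ = 0.273550°; total 20.2735500
  hemisphere W, so the sign is −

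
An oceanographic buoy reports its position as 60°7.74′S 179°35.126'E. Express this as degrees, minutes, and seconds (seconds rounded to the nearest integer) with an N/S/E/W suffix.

60°07′44″ S, 179°35′8″ E

Lat: fractional minutes 0.74000 × 60 = 44.40″
Longitude: fractional minutes 0.12600 × 60 = 7.56″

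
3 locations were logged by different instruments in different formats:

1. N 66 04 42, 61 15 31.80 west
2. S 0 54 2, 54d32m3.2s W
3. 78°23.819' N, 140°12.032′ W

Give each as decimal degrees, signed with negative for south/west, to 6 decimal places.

1. 66.078333, -61.258833
2. -0.900556, -54.534222
3. 78.396983, -140.200533

Point 1:
  φ: 4′ + 42″ = 4.70000′; 66 + 4.70000/60 = 66.0783333
  N → positive
  λ: 15′ + 31.8″ = 15.53000′; 61 + 15.53000/60 = 61.2588333
  hemisphere W, so the sign is −
Point 2:
  φ: 0 + 54/60 + 2/3600 = 0.9005556
  S ⇒ negate
  Lon: 54 + 32/60 + 3.2/3600 = 54.5342222
  hemisphere W, so the sign is −
Point 3:
  φ: 78 + 23.819/60 = 78.3969833
  N ⇒ keep positive
  λ: 140 + 12.032/60 = 140.2005333
  W ⇒ negate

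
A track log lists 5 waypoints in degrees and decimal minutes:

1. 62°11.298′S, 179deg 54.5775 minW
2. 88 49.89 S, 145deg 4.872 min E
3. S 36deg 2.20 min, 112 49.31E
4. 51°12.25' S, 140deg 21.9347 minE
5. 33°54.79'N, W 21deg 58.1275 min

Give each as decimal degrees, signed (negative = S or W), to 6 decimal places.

1. -62.188300, -179.909625
2. -88.831500, 145.081200
3. -36.036667, 112.821833
4. -51.204167, 140.365578
5. 33.913167, -21.968792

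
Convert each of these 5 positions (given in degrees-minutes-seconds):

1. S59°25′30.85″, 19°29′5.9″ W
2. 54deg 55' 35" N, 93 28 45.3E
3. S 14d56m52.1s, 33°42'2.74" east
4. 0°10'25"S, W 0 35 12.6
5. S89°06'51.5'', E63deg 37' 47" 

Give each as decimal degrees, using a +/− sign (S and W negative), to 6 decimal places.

1. -59.425236, -19.484972
2. 54.926389, 93.479250
3. -14.947806, 33.700761
4. -0.173611, -0.586833
5. -89.114306, 63.629722

Point 1:
  Lat: 25′ + 30.85″ = 25.51417′; 59 + 25.51417/60 = 59.4252361
  hemisphere S, so the sign is −
  Lon: 29′ + 5.9″ = 29.09833′; 19 + 29.09833/60 = 19.4849722
  hemisphere W, so the sign is −
Point 2:
  Lat: 54° + 55/60 + 35/3600 = 54 + 0.916667 + 0.009722 = 54.9263889
  N → positive
  Longitude: 28′ + 45.3″ = 28.75500′; 93 + 28.75500/60 = 93.4792500
  E → positive
Point 3:
  Lat: 14 + 56/60 + 52.1/3600 = 14.9478056
  hemisphere S, so the sign is −
  λ: 33 + 42/60 + 2.74/3600 = 33.7007611
  E → positive
Point 4:
  φ: 0 + 10/60 + 25/3600 = 0.1736111
  S ⇒ negate
  Lon: 0° + 35/60 + 12.6/3600 = 0 + 0.583333 + 0.003500 = 0.5868333
  W → negative
Point 5:
  Latitude: 89 + 6/60 + 51.5/3600 = 89.1143056
  S ⇒ negate
  Longitude: 63° + 37/60 + 47/3600 = 63 + 0.616667 + 0.013056 = 63.6297222
  E ⇒ keep positive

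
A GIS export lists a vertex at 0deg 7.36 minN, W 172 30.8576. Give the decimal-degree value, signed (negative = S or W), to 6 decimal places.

0.122667, -172.514293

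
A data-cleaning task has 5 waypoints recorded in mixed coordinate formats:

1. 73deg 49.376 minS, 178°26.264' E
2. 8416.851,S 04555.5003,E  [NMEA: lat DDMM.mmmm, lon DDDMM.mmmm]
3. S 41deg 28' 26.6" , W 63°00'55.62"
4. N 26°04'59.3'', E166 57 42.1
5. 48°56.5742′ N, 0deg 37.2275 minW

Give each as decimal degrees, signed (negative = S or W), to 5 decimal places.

1. -73.82293, 178.43773
2. -84.28085, 45.92501
3. -41.47406, -63.01545
4. 26.08314, 166.96169
5. 48.94290, -0.62046

Point 1:
  φ: 49.376′ = 0.822933°; total 73.822933
  S → negative
  Lon: 26.264′ = 0.437733°; total 178.437733
  E → positive
Point 2:
  Latitude: split at 2 digits → 84° and 16.851′; 84 + 16.851/60 = 84.280850
  hemisphere S, so the sign is −
  λ: degrees = first 3 digits = 45, minutes = 55.5003; 45 + 55.5003/60 = 45.925005
  E ⇒ keep positive
Point 3:
  Lat: 41° + 28/60 + 26.6/3600 = 41 + 0.466667 + 0.007389 = 41.474056
  S → negative
  Lon: 63° + 0/60 + 55.62/3600 = 63 + 0.000000 + 0.015450 = 63.015450
  W ⇒ negate
Point 4:
  Lat: 4′ + 59.3″ = 4.98833′; 26 + 4.98833/60 = 26.083139
  N → positive
  Longitude: 57′ + 42.1″ = 57.70167′; 166 + 57.70167/60 = 166.961694
  E → positive
Point 5:
  Lat: 56.5742′ = 0.942903°; total 48.942903
  N ⇒ keep positive
  λ: 0 + 37.2275/60 = 0.620458
  W ⇒ negate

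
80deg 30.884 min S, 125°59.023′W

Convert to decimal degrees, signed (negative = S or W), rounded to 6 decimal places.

φ: 80 + 30.884/60 = 80.5147333
S → negative
Longitude: 125 + 59.023/60 = 125.9837167
W ⇒ negate

-80.514733, -125.983717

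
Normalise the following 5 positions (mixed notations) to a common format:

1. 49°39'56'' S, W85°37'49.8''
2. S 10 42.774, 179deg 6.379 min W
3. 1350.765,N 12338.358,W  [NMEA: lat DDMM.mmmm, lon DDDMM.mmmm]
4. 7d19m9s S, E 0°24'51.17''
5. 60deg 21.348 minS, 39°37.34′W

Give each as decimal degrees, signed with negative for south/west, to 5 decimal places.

1. -49.66556, -85.63050
2. -10.71290, -179.10632
3. 13.84608, -123.63930
4. -7.31917, 0.41421
5. -60.35580, -39.62233

Point 1:
  Lat: 49 + 39/60 + 56/3600 = 49.665556
  hemisphere S, so the sign is −
  Lon: 85° + 37/60 + 49.8/3600 = 85 + 0.616667 + 0.013833 = 85.630500
  W → negative
Point 2:
  Lat: 42.774′ = 0.712900°; total 10.712900
  S ⇒ negate
  λ: 179 + 6.379/60 = 179.106317
  hemisphere W, so the sign is −
Point 3:
  φ: split at 2 digits → 13° and 50.765′; 13 + 50.765/60 = 13.846083
  N → positive
  λ: degrees = first 3 digits = 123, minutes = 38.358; 123 + 38.358/60 = 123.639300
  hemisphere W, so the sign is −
Point 4:
  φ: 19′ + 9″ = 19.15000′; 7 + 19.15000/60 = 7.319167
  hemisphere S, so the sign is −
  Lon: 0° + 24/60 + 51.17/3600 = 0 + 0.400000 + 0.014214 = 0.414214
  E → positive
Point 5:
  Latitude: 60 + 21.348/60 = 60.355800
  S ⇒ negate
  Lon: 39 + 37.34/60 = 39.622333
  W → negative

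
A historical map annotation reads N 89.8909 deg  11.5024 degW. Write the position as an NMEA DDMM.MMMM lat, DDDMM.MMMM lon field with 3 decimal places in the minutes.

8953.454,N / 01130.144,W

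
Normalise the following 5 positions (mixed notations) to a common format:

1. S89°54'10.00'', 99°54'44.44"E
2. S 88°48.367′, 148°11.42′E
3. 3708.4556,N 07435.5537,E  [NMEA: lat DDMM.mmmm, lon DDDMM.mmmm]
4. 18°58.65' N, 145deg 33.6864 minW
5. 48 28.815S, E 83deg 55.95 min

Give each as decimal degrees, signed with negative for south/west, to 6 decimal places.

1. -89.902778, 99.912344
2. -88.806117, 148.190333
3. 37.140927, 74.592562
4. 18.977500, -145.561440
5. -48.480250, 83.932500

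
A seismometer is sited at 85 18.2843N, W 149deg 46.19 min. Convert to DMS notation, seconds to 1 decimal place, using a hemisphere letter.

Latitude: fractional minutes 0.28430 × 60 = 17.058″
Lon: 46.19000′ → 46′ and 0.19000 × 60 = 11.400″

85°18′17.1″ N, 149°46′11.4″ W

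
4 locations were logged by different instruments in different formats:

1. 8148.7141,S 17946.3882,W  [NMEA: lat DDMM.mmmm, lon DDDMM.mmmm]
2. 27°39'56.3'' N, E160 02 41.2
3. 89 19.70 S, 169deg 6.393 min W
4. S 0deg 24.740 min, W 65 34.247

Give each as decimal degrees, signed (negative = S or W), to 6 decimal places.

1. -81.811902, -179.773137
2. 27.665639, 160.044778
3. -89.328333, -169.106550
4. -0.412333, -65.570783

Point 1:
  Lat: degrees = first 2 digits = 81, minutes = 48.7141; 81 + 48.7141/60 = 81.8119017
  S ⇒ negate
  λ: degrees = first 3 digits = 179, minutes = 46.3882; 179 + 46.3882/60 = 179.7731367
  W ⇒ negate
Point 2:
  Lat: 27 + 39/60 + 56.3/3600 = 27.6656389
  N ⇒ keep positive
  Longitude: 2′ + 41.2″ = 2.68667′; 160 + 2.68667/60 = 160.0447778
  E → positive
Point 3:
  φ: 89 + 19.7/60 = 89.3283333
  S → negative
  Lon: 169 + 6.393/60 = 169.1065500
  W ⇒ negate
Point 4:
  Lat: 0 + 24.74/60 = 0.4123333
  hemisphere S, so the sign is −
  λ: 34.247′ = 0.570783°; total 65.5707833
  W → negative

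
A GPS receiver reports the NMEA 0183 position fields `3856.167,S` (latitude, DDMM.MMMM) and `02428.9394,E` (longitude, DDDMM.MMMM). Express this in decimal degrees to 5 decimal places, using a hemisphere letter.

38.93612° S, 24.48232° E

Lat: split at 2 digits → 38° and 56.167′; 38 + 56.167/60 = 38.936117
Lon: split at 3 digits → 024° and 28.9394′; 24 + 28.9394/60 = 24.482323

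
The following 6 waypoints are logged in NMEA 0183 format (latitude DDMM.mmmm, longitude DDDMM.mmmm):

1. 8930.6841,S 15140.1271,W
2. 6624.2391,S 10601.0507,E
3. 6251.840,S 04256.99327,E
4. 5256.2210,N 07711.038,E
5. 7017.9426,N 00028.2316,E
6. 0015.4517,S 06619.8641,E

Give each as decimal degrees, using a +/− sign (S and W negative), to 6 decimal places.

Point 1:
  Lat: degrees = first 2 digits = 89, minutes = 30.6841; 89 + 30.6841/60 = 89.5114017
  hemisphere S, so the sign is −
  Lon: degrees = first 3 digits = 151, minutes = 40.1271; 151 + 40.1271/60 = 151.6687850
  W → negative
Point 2:
  Latitude: split at 2 digits → 66° and 24.2391′; 66 + 24.2391/60 = 66.4039850
  hemisphere S, so the sign is −
  Lon: split at 3 digits → 106° and 1.0507′; 106 + 1.0507/60 = 106.0175117
  E ⇒ keep positive
Point 3:
  Latitude: degrees = first 2 digits = 62, minutes = 51.84; 62 + 51.84/60 = 62.8640000
  S → negative
  Longitude: split at 3 digits → 042° and 56.99327′; 42 + 56.99327/60 = 42.9498878
  E ⇒ keep positive
Point 4:
  Latitude: degrees = first 2 digits = 52, minutes = 56.221; 52 + 56.221/60 = 52.9370167
  N → positive
  λ: split at 3 digits → 077° and 11.038′; 77 + 11.038/60 = 77.1839667
  E → positive
Point 5:
  φ: split at 2 digits → 70° and 17.9426′; 70 + 17.9426/60 = 70.2990433
  N ⇒ keep positive
  λ: degrees = first 3 digits = 0, minutes = 28.2316; 0 + 28.2316/60 = 0.4705267
  E → positive
Point 6:
  φ: split at 2 digits → 00° and 15.4517′; 0 + 15.4517/60 = 0.2575283
  hemisphere S, so the sign is −
  Longitude: split at 3 digits → 066° and 19.8641′; 66 + 19.8641/60 = 66.3310683
  E → positive

1. -89.511402, -151.668785
2. -66.403985, 106.017512
3. -62.864000, 42.949888
4. 52.937017, 77.183967
5. 70.299043, 0.470527
6. -0.257528, 66.331068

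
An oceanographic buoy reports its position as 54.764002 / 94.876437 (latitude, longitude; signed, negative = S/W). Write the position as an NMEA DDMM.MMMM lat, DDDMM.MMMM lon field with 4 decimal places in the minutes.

Lat: fractional part 0.764002 → 45.840120 minutes
Longitude: 94° + 0.876437 × 60 = 94° 52.586220′

5445.8401,N / 09452.5862,E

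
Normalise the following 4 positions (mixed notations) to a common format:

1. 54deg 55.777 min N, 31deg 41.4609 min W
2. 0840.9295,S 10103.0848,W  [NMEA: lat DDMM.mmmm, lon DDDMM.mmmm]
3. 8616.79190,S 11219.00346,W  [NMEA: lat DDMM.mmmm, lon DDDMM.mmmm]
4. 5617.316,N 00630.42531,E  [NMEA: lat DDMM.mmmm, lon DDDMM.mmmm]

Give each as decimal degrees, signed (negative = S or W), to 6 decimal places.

1. 54.929617, -31.691015
2. -8.682158, -101.051413
3. -86.279865, -112.316724
4. 56.288600, 6.507089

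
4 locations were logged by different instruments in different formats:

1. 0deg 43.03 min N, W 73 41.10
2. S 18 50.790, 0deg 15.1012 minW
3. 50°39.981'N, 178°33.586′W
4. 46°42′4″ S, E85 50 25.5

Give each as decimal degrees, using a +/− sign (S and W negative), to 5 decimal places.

Point 1:
  Latitude: 0 + 43.03/60 = 0.717167
  N → positive
  Lon: 41.1′ = 0.685000°; total 73.685000
  W → negative
Point 2:
  Lat: 18 + 50.79/60 = 18.846500
  S → negative
  Longitude: 0 + 15.1012/60 = 0.251687
  hemisphere W, so the sign is −
Point 3:
  Lat: 50 + 39.981/60 = 50.666350
  N → positive
  Longitude: 178 + 33.586/60 = 178.559767
  W ⇒ negate
Point 4:
  Latitude: 46 + 42/60 + 4/3600 = 46.701111
  S ⇒ negate
  Lon: 85 + 50/60 + 25.5/3600 = 85.840417
  E ⇒ keep positive

1. 0.71717, -73.68500
2. -18.84650, -0.25169
3. 50.66635, -178.55977
4. -46.70111, 85.84042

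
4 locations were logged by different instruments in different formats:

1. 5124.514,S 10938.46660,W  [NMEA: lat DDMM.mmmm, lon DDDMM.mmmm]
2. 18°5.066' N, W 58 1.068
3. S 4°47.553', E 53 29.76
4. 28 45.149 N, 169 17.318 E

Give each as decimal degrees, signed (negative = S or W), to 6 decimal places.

Point 1:
  Latitude: degrees = first 2 digits = 51, minutes = 24.514; 51 + 24.514/60 = 51.4085667
  S ⇒ negate
  Longitude: degrees = first 3 digits = 109, minutes = 38.4666; 109 + 38.4666/60 = 109.6411100
  W ⇒ negate
Point 2:
  Latitude: 5.066′ = 0.084433°; total 18.0844333
  N ⇒ keep positive
  Longitude: 1.068′ = 0.017800°; total 58.0178000
  W ⇒ negate
Point 3:
  φ: 4 + 47.553/60 = 4.7925500
  S ⇒ negate
  Longitude: 53 + 29.76/60 = 53.4960000
  E → positive
Point 4:
  φ: 45.149′ = 0.752483°; total 28.7524833
  N ⇒ keep positive
  λ: 169 + 17.318/60 = 169.2886333
  E → positive

1. -51.408567, -109.641110
2. 18.084433, -58.017800
3. -4.792550, 53.496000
4. 28.752483, 169.288633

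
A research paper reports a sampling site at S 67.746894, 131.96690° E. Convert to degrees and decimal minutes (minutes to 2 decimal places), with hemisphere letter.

67° 44.81′ S, 131° 58.01′ E

φ: 67° + 0.746894 × 60 = 67° 44.8136′
λ: 131° + 0.966900 × 60 = 131° 58.0140′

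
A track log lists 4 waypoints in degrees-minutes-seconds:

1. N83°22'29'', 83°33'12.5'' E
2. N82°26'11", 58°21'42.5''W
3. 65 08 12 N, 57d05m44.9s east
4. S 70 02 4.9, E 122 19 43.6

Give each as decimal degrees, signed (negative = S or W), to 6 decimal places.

1. 83.374722, 83.553472
2. 82.436389, -58.361806
3. 65.136667, 57.095806
4. -70.034694, 122.328778

Point 1:
  Latitude: 83° + 22/60 + 29/3600 = 83 + 0.366667 + 0.008056 = 83.3747222
  N → positive
  Lon: 33′ + 12.5″ = 33.20833′; 83 + 33.20833/60 = 83.5534722
  E → positive
Point 2:
  Lat: 26′ + 11″ = 26.18333′; 82 + 26.18333/60 = 82.4363889
  N ⇒ keep positive
  λ: 58° + 21/60 + 42.5/3600 = 58 + 0.350000 + 0.011806 = 58.3618056
  W ⇒ negate
Point 3:
  Latitude: 65 + 8/60 + 12/3600 = 65.1366667
  N → positive
  Longitude: 57° + 5/60 + 44.9/3600 = 57 + 0.083333 + 0.012472 = 57.0958056
  E ⇒ keep positive
Point 4:
  φ: 2′ + 4.9″ = 2.08167′; 70 + 2.08167/60 = 70.0346944
  hemisphere S, so the sign is −
  λ: 122° + 19/60 + 43.6/3600 = 122 + 0.316667 + 0.012111 = 122.3287778
  E → positive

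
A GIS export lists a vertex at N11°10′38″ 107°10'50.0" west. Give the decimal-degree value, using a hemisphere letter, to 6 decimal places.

φ: 11° + 10/60 + 38/3600 = 11 + 0.166667 + 0.010556 = 11.1772222
Longitude: 107° + 10/60 + 50/3600 = 107 + 0.166667 + 0.013889 = 107.1805556

11.177222° N, 107.180556° W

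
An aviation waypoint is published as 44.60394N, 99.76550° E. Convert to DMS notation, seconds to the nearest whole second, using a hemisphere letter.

Latitude: 0.603940 × 60 = 36.23640′ → 36′, remainder × 60 = 14.18″
Longitude: 0.765500 × 60 = 45.93000′ → 45′, remainder × 60 = 55.80″

44°36′14″ N, 99°45′56″ E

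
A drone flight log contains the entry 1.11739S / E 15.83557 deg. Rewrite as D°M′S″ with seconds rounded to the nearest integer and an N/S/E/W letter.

Latitude: whole degrees 1; 7.04340′ → 7′ and 2.60″
Lon: whole degrees 15; 50.13420′ → 50′ and 8.05″

1°07′3″ S, 15°50′8″ E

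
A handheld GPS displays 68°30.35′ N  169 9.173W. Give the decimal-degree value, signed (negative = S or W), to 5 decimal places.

68.50583, -169.15288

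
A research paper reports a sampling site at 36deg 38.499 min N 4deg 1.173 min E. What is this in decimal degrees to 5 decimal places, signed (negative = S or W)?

36.64165, 4.01955

Latitude: 36 + 38.499/60 = 36.641650
N ⇒ keep positive
Lon: 1.173′ = 0.019550°; total 4.019550
E → positive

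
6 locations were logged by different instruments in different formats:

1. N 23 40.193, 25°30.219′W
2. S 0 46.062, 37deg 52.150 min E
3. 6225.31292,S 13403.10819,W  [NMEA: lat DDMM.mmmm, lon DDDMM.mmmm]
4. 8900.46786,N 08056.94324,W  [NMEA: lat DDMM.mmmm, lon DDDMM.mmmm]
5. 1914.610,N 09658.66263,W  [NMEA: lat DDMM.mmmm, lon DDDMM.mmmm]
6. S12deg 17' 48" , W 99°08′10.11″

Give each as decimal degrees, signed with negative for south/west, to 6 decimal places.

1. 23.669883, -25.503650
2. -0.767700, 37.869167
3. -62.421882, -134.051803
4. 89.007798, -80.949054
5. 19.243500, -96.977711
6. -12.296667, -99.136142

Point 1:
  Lat: 40.193′ = 0.669883°; total 23.6698833
  N ⇒ keep positive
  Longitude: 30.219′ = 0.503650°; total 25.5036500
  W → negative
Point 2:
  Lat: 46.062′ = 0.767700°; total 0.7677000
  hemisphere S, so the sign is −
  Lon: 52.15′ = 0.869167°; total 37.8691667
  E ⇒ keep positive
Point 3:
  φ: degrees = first 2 digits = 62, minutes = 25.31292; 62 + 25.31292/60 = 62.4218820
  S ⇒ negate
  Longitude: degrees = first 3 digits = 134, minutes = 3.10819; 134 + 3.10819/60 = 134.0518032
  W ⇒ negate
Point 4:
  φ: split at 2 digits → 89° and 0.46786′; 89 + 0.46786/60 = 89.0077977
  N ⇒ keep positive
  Lon: split at 3 digits → 080° and 56.94324′; 80 + 56.94324/60 = 80.9490540
  W → negative
Point 5:
  Lat: degrees = first 2 digits = 19, minutes = 14.61; 19 + 14.61/60 = 19.2435000
  N → positive
  Longitude: split at 3 digits → 096° and 58.66263′; 96 + 58.66263/60 = 96.9777105
  W → negative
Point 6:
  Lat: 12° + 17/60 + 48/3600 = 12 + 0.283333 + 0.013333 = 12.2966667
  S ⇒ negate
  Longitude: 8′ + 10.11″ = 8.16850′; 99 + 8.16850/60 = 99.1361417
  hemisphere W, so the sign is −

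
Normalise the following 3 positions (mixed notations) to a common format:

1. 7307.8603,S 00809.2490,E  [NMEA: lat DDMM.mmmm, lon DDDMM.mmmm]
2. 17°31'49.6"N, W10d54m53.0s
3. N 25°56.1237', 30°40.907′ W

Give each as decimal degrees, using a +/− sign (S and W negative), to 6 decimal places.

1. -73.131005, 8.154150
2. 17.530444, -10.914722
3. 25.935395, -30.681783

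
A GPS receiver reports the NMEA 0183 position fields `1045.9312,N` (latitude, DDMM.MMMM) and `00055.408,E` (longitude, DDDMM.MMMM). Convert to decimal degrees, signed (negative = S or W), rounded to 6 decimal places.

10.765520, 0.923467

Latitude: split at 2 digits → 10° and 45.9312′; 10 + 45.9312/60 = 10.7655200
N ⇒ keep positive
Lon: split at 3 digits → 000° and 55.408′; 0 + 55.408/60 = 0.9234667
E ⇒ keep positive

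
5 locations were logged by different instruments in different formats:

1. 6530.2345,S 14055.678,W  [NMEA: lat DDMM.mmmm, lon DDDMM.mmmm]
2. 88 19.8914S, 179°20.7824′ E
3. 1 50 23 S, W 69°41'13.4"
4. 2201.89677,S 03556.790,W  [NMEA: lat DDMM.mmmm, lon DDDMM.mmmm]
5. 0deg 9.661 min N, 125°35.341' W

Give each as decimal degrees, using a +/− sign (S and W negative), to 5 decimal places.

1. -65.50391, -140.92797
2. -88.33152, 179.34637
3. -1.83972, -69.68706
4. -22.03161, -35.94650
5. 0.16102, -125.58902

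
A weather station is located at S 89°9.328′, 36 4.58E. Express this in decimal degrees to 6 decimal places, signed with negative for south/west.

-89.155467, 36.076333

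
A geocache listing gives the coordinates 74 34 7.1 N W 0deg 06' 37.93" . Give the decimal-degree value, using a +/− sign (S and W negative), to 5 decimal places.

74.56864, -0.11054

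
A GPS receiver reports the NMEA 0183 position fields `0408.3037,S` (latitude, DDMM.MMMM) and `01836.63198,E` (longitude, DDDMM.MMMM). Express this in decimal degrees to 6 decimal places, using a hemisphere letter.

4.138395° S, 18.610533° E

Latitude: degrees = first 2 digits = 4, minutes = 8.3037; 4 + 8.3037/60 = 4.1383950
Longitude: degrees = first 3 digits = 18, minutes = 36.63198; 18 + 36.63198/60 = 18.6105330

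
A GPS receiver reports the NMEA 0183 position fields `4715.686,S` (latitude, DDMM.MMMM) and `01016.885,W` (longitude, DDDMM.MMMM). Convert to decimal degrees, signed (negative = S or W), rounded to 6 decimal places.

-47.261433, -10.281417

Lat: split at 2 digits → 47° and 15.686′; 47 + 15.686/60 = 47.2614333
S → negative
λ: degrees = first 3 digits = 10, minutes = 16.885; 10 + 16.885/60 = 10.2814167
W ⇒ negate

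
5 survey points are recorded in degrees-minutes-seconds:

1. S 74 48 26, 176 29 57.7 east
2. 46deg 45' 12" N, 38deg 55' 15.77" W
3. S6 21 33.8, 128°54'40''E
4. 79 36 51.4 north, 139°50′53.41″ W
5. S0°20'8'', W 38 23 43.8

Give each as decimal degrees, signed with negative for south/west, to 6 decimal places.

Point 1:
  φ: 48′ + 26″ = 48.43333′; 74 + 48.43333/60 = 74.8072222
  S ⇒ negate
  Lon: 176 + 29/60 + 57.7/3600 = 176.4993611
  E → positive
Point 2:
  Latitude: 46° + 45/60 + 12/3600 = 46 + 0.750000 + 0.003333 = 46.7533333
  N → positive
  Longitude: 55′ + 15.77″ = 55.26283′; 38 + 55.26283/60 = 38.9210472
  W ⇒ negate
Point 3:
  Latitude: 21′ + 33.8″ = 21.56333′; 6 + 21.56333/60 = 6.3593889
  S → negative
  Lon: 54′ + 40″ = 54.66667′; 128 + 54.66667/60 = 128.9111111
  E ⇒ keep positive
Point 4:
  φ: 79 + 36/60 + 51.4/3600 = 79.6142778
  N ⇒ keep positive
  λ: 50′ + 53.41″ = 50.89017′; 139 + 50.89017/60 = 139.8481694
  W ⇒ negate
Point 5:
  Latitude: 0° + 20/60 + 8/3600 = 0 + 0.333333 + 0.002222 = 0.3355556
  S → negative
  λ: 38° + 23/60 + 43.8/3600 = 38 + 0.383333 + 0.012167 = 38.3955000
  W → negative

1. -74.807222, 176.499361
2. 46.753333, -38.921047
3. -6.359389, 128.911111
4. 79.614278, -139.848169
5. -0.335556, -38.395500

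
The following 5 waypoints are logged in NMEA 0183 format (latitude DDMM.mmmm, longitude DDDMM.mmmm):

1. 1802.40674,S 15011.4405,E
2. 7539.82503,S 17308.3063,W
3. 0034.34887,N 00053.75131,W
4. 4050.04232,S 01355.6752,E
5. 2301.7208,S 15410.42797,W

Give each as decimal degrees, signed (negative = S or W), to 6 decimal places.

Point 1:
  φ: degrees = first 2 digits = 18, minutes = 2.40674; 18 + 2.40674/60 = 18.0401123
  S → negative
  Lon: split at 3 digits → 150° and 11.4405′; 150 + 11.4405/60 = 150.1906750
  E → positive
Point 2:
  Lat: degrees = first 2 digits = 75, minutes = 39.82503; 75 + 39.82503/60 = 75.6637505
  S → negative
  Lon: degrees = first 3 digits = 173, minutes = 8.3063; 173 + 8.3063/60 = 173.1384383
  hemisphere W, so the sign is −
Point 3:
  Latitude: degrees = first 2 digits = 0, minutes = 34.34887; 0 + 34.34887/60 = 0.5724812
  N ⇒ keep positive
  λ: degrees = first 3 digits = 0, minutes = 53.75131; 0 + 53.75131/60 = 0.8958552
  hemisphere W, so the sign is −
Point 4:
  φ: split at 2 digits → 40° and 50.04232′; 40 + 50.04232/60 = 40.8340387
  S → negative
  λ: degrees = first 3 digits = 13, minutes = 55.6752; 13 + 55.6752/60 = 13.9279200
  E ⇒ keep positive
Point 5:
  Latitude: split at 2 digits → 23° and 1.7208′; 23 + 1.7208/60 = 23.0286800
  S → negative
  Lon: split at 3 digits → 154° and 10.42797′; 154 + 10.42797/60 = 154.1737995
  hemisphere W, so the sign is −

1. -18.040112, 150.190675
2. -75.663751, -173.138438
3. 0.572481, -0.895855
4. -40.834039, 13.927920
5. -23.028680, -154.173800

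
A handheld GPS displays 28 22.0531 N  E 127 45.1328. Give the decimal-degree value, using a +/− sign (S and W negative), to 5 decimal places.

28.36755, 127.75221

Lat: 22.0531′ = 0.367552°; total 28.367552
N ⇒ keep positive
Longitude: 45.1328′ = 0.752213°; total 127.752213
E → positive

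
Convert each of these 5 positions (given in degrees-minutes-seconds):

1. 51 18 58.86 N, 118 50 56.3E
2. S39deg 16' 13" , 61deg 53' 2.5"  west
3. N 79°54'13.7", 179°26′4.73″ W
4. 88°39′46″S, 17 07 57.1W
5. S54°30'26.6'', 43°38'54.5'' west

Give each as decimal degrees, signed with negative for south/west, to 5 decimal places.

1. 51.31635, 118.84897
2. -39.27028, -61.88403
3. 79.90381, -179.43465
4. -88.66278, -17.13253
5. -54.50739, -43.64847

Point 1:
  Latitude: 18′ + 58.86″ = 18.98100′; 51 + 18.98100/60 = 51.316350
  N → positive
  Lon: 118 + 50/60 + 56.3/3600 = 118.848972
  E → positive
Point 2:
  φ: 39° + 16/60 + 13/3600 = 39 + 0.266667 + 0.003611 = 39.270278
  hemisphere S, so the sign is −
  Longitude: 61° + 53/60 + 2.5/3600 = 61 + 0.883333 + 0.000694 = 61.884028
  W ⇒ negate
Point 3:
  Lat: 54′ + 13.7″ = 54.22833′; 79 + 54.22833/60 = 79.903806
  N → positive
  Lon: 26′ + 4.73″ = 26.07883′; 179 + 26.07883/60 = 179.434647
  hemisphere W, so the sign is −
Point 4:
  φ: 88 + 39/60 + 46/3600 = 88.662778
  S ⇒ negate
  λ: 17 + 7/60 + 57.1/3600 = 17.132528
  W ⇒ negate
Point 5:
  Lat: 54 + 30/60 + 26.6/3600 = 54.507389
  hemisphere S, so the sign is −
  Longitude: 43 + 38/60 + 54.5/3600 = 43.648472
  W ⇒ negate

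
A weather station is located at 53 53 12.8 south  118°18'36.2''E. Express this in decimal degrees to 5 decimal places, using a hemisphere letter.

53.88689° S, 118.31006° E

Latitude: 53° + 53/60 + 12.8/3600 = 53 + 0.883333 + 0.003556 = 53.886889
Lon: 118° + 18/60 + 36.2/3600 = 118 + 0.300000 + 0.010056 = 118.310056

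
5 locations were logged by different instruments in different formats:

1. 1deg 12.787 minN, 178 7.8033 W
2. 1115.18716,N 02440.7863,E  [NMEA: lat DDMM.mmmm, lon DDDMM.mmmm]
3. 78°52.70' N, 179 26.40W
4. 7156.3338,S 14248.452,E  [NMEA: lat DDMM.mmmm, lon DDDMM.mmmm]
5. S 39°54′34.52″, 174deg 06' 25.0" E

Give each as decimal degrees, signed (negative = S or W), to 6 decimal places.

Point 1:
  φ: 1 + 12.787/60 = 1.2131167
  N → positive
  λ: 178 + 7.8033/60 = 178.1300550
  hemisphere W, so the sign is −
Point 2:
  Lat: split at 2 digits → 11° and 15.18716′; 11 + 15.18716/60 = 11.2531193
  N ⇒ keep positive
  λ: degrees = first 3 digits = 24, minutes = 40.7863; 24 + 40.7863/60 = 24.6797717
  E ⇒ keep positive
Point 3:
  Latitude: 52.7′ = 0.878333°; total 78.8783333
  N ⇒ keep positive
  Lon: 179 + 26.4/60 = 179.4400000
  hemisphere W, so the sign is −
Point 4:
  Lat: degrees = first 2 digits = 71, minutes = 56.3338; 71 + 56.3338/60 = 71.9388967
  hemisphere S, so the sign is −
  λ: split at 3 digits → 142° and 48.452′; 142 + 48.452/60 = 142.8075333
  E → positive
Point 5:
  Latitude: 39 + 54/60 + 34.52/3600 = 39.9095889
  hemisphere S, so the sign is −
  Longitude: 6′ + 25″ = 6.41667′; 174 + 6.41667/60 = 174.1069444
  E → positive

1. 1.213117, -178.130055
2. 11.253119, 24.679772
3. 78.878333, -179.440000
4. -71.938897, 142.807533
5. -39.909589, 174.106944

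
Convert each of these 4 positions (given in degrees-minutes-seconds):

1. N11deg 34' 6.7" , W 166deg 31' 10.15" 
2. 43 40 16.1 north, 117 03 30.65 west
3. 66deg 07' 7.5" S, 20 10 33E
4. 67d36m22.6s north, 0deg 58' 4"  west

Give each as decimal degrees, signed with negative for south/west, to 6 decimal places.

Point 1:
  φ: 34′ + 6.7″ = 34.11167′; 11 + 34.11167/60 = 11.5685278
  N → positive
  Longitude: 166° + 31/60 + 10.15/3600 = 166 + 0.516667 + 0.002819 = 166.5194861
  hemisphere W, so the sign is −
Point 2:
  Latitude: 43 + 40/60 + 16.1/3600 = 43.6711389
  N ⇒ keep positive
  Longitude: 117 + 3/60 + 30.65/3600 = 117.0585139
  W ⇒ negate
Point 3:
  Lat: 66° + 7/60 + 7.5/3600 = 66 + 0.116667 + 0.002083 = 66.1187500
  S ⇒ negate
  Lon: 10′ + 33″ = 10.55000′; 20 + 10.55000/60 = 20.1758333
  E → positive
Point 4:
  φ: 67 + 36/60 + 22.6/3600 = 67.6062778
  N ⇒ keep positive
  Longitude: 0° + 58/60 + 4/3600 = 0 + 0.966667 + 0.001111 = 0.9677778
  hemisphere W, so the sign is −

1. 11.568528, -166.519486
2. 43.671139, -117.058514
3. -66.118750, 20.175833
4. 67.606278, -0.967778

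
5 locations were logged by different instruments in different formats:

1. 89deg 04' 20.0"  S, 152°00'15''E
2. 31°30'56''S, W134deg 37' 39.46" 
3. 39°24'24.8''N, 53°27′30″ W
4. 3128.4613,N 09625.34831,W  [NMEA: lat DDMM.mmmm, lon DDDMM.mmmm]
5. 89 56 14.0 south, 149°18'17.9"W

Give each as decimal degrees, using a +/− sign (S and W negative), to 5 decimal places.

1. -89.07222, 152.00417
2. -31.51556, -134.62763
3. 39.40689, -53.45833
4. 31.47436, -96.42247
5. -89.93722, -149.30497

Point 1:
  φ: 89° + 4/60 + 20/3600 = 89 + 0.066667 + 0.005556 = 89.072222
  hemisphere S, so the sign is −
  Longitude: 0′ + 15″ = 0.25000′; 152 + 0.25000/60 = 152.004167
  E → positive
Point 2:
  Lat: 30′ + 56″ = 30.93333′; 31 + 30.93333/60 = 31.515556
  S → negative
  Lon: 134 + 37/60 + 39.46/3600 = 134.627628
  W ⇒ negate
Point 3:
  Lat: 24′ + 24.8″ = 24.41333′; 39 + 24.41333/60 = 39.406889
  N → positive
  Lon: 53° + 27/60 + 30/3600 = 53 + 0.450000 + 0.008333 = 53.458333
  W ⇒ negate
Point 4:
  Lat: degrees = first 2 digits = 31, minutes = 28.4613; 31 + 28.4613/60 = 31.474355
  N → positive
  Longitude: split at 3 digits → 096° and 25.34831′; 96 + 25.34831/60 = 96.422472
  W ⇒ negate
Point 5:
  Lat: 89 + 56/60 + 14/3600 = 89.937222
  S ⇒ negate
  λ: 18′ + 17.9″ = 18.29833′; 149 + 18.29833/60 = 149.304972
  W → negative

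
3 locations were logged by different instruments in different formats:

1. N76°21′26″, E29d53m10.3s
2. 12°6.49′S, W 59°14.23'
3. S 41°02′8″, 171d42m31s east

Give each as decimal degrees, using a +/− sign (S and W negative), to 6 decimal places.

Point 1:
  Latitude: 76 + 21/60 + 26/3600 = 76.3572222
  N → positive
  Lon: 53′ + 10.3″ = 53.17167′; 29 + 53.17167/60 = 29.8861944
  E → positive
Point 2:
  Lat: 12 + 6.49/60 = 12.1081667
  S → negative
  Longitude: 59 + 14.23/60 = 59.2371667
  W ⇒ negate
Point 3:
  Lat: 41 + 2/60 + 8/3600 = 41.0355556
  hemisphere S, so the sign is −
  λ: 171 + 42/60 + 31/3600 = 171.7086111
  E → positive

1. 76.357222, 29.886194
2. -12.108167, -59.237167
3. -41.035556, 171.708611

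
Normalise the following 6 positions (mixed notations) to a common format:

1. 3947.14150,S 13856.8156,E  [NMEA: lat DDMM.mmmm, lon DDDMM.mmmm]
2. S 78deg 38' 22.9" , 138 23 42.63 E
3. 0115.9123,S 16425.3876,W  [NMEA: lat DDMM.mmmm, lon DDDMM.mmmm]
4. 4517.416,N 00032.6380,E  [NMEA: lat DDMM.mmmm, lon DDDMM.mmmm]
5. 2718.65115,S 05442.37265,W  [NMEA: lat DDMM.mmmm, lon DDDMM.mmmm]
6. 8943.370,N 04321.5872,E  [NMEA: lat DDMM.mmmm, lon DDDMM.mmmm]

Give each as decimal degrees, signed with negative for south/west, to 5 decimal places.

1. -39.78569, 138.94693
2. -78.63969, 138.39518
3. -1.26521, -164.42313
4. 45.29027, 0.54397
5. -27.31085, -54.70621
6. 89.72283, 43.35979

Point 1:
  φ: split at 2 digits → 39° and 47.1415′; 39 + 47.1415/60 = 39.785692
  S → negative
  Lon: degrees = first 3 digits = 138, minutes = 56.8156; 138 + 56.8156/60 = 138.946927
  E ⇒ keep positive
Point 2:
  Lat: 78° + 38/60 + 22.9/3600 = 78 + 0.633333 + 0.006361 = 78.639694
  S ⇒ negate
  λ: 138 + 23/60 + 42.63/3600 = 138.395175
  E ⇒ keep positive
Point 3:
  φ: split at 2 digits → 01° and 15.9123′; 1 + 15.9123/60 = 1.265205
  S ⇒ negate
  Longitude: degrees = first 3 digits = 164, minutes = 25.3876; 164 + 25.3876/60 = 164.423127
  W ⇒ negate
Point 4:
  φ: split at 2 digits → 45° and 17.416′; 45 + 17.416/60 = 45.290267
  N → positive
  Lon: split at 3 digits → 000° and 32.638′; 0 + 32.638/60 = 0.543967
  E → positive
Point 5:
  Lat: split at 2 digits → 27° and 18.65115′; 27 + 18.65115/60 = 27.310853
  S ⇒ negate
  Longitude: degrees = first 3 digits = 54, minutes = 42.37265; 54 + 42.37265/60 = 54.706211
  W ⇒ negate
Point 6:
  φ: split at 2 digits → 89° and 43.37′; 89 + 43.37/60 = 89.722833
  N → positive
  Longitude: degrees = first 3 digits = 43, minutes = 21.5872; 43 + 21.5872/60 = 43.359787
  E ⇒ keep positive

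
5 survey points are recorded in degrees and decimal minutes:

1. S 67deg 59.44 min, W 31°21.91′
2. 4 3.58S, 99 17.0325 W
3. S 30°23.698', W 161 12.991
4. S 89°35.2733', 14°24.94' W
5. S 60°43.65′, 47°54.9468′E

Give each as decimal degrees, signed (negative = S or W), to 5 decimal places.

1. -67.99067, -31.36517
2. -4.05967, -99.28388
3. -30.39497, -161.21652
4. -89.58789, -14.41567
5. -60.72750, 47.91578

Point 1:
  φ: 67 + 59.44/60 = 67.990667
  S ⇒ negate
  λ: 31 + 21.91/60 = 31.365167
  W ⇒ negate
Point 2:
  Latitude: 3.58′ = 0.059667°; total 4.059667
  S ⇒ negate
  λ: 17.0325′ = 0.283875°; total 99.283875
  W ⇒ negate
Point 3:
  φ: 23.698′ = 0.394967°; total 30.394967
  S → negative
  λ: 12.991′ = 0.216517°; total 161.216517
  W ⇒ negate
Point 4:
  Latitude: 35.2733′ = 0.587888°; total 89.587888
  S ⇒ negate
  λ: 24.94′ = 0.415667°; total 14.415667
  W ⇒ negate
Point 5:
  Latitude: 60 + 43.65/60 = 60.727500
  S ⇒ negate
  λ: 54.9468′ = 0.915780°; total 47.915780
  E → positive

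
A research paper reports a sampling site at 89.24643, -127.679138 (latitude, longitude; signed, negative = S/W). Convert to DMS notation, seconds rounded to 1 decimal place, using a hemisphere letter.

Latitude: 0.246430 × 60 = 14.78580′ → 14′, remainder × 60 = 47.148″
Longitude is negative → W; |value| = 127.679138
Longitude: 0.679138 × 60 = 40.74828′ → 40′, remainder × 60 = 44.897″

89°14′47.1″ N, 127°40′44.9″ W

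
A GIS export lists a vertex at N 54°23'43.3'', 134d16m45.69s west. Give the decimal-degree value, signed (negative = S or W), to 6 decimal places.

54.395361, -134.279358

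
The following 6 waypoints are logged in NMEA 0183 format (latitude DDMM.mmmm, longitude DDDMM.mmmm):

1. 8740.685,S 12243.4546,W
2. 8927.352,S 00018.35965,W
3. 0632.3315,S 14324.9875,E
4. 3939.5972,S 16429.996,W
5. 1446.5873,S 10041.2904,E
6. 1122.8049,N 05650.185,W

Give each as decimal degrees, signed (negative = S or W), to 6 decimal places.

Point 1:
  φ: split at 2 digits → 87° and 40.685′; 87 + 40.685/60 = 87.6780833
  hemisphere S, so the sign is −
  Longitude: degrees = first 3 digits = 122, minutes = 43.4546; 122 + 43.4546/60 = 122.7242433
  W ⇒ negate
Point 2:
  Latitude: degrees = first 2 digits = 89, minutes = 27.352; 89 + 27.352/60 = 89.4558667
  S → negative
  λ: split at 3 digits → 000° and 18.35965′; 0 + 18.35965/60 = 0.3059942
  W ⇒ negate
Point 3:
  φ: degrees = first 2 digits = 6, minutes = 32.3315; 6 + 32.3315/60 = 6.5388583
  S → negative
  λ: split at 3 digits → 143° and 24.9875′; 143 + 24.9875/60 = 143.4164583
  E → positive
Point 4:
  Lat: degrees = first 2 digits = 39, minutes = 39.5972; 39 + 39.5972/60 = 39.6599533
  S ⇒ negate
  λ: degrees = first 3 digits = 164, minutes = 29.996; 164 + 29.996/60 = 164.4999333
  W ⇒ negate
Point 5:
  φ: split at 2 digits → 14° and 46.5873′; 14 + 46.5873/60 = 14.7764550
  hemisphere S, so the sign is −
  Longitude: degrees = first 3 digits = 100, minutes = 41.2904; 100 + 41.2904/60 = 100.6881733
  E ⇒ keep positive
Point 6:
  Latitude: degrees = first 2 digits = 11, minutes = 22.8049; 11 + 22.8049/60 = 11.3800817
  N → positive
  Lon: degrees = first 3 digits = 56, minutes = 50.185; 56 + 50.185/60 = 56.8364167
  W → negative

1. -87.678083, -122.724243
2. -89.455867, -0.305994
3. -6.538858, 143.416458
4. -39.659953, -164.499933
5. -14.776455, 100.688173
6. 11.380082, -56.836417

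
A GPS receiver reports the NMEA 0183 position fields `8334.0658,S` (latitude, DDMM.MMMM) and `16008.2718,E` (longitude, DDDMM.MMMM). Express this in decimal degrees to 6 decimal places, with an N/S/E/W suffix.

83.567763° S, 160.137863° E

Latitude: degrees = first 2 digits = 83, minutes = 34.0658; 83 + 34.0658/60 = 83.5677633
Longitude: degrees = first 3 digits = 160, minutes = 8.2718; 160 + 8.2718/60 = 160.1378633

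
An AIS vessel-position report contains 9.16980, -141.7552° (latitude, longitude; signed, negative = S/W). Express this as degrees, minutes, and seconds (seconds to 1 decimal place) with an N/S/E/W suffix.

9°10′11.3″ N, 141°45′18.7″ W

Latitude: 0.169800° → 10.18800′; 0.18800 × 60 = 11.280″
Longitude is negative → W; |value| = 141.755200
λ: whole degrees 141; 45.31200′ → 45′ and 18.720″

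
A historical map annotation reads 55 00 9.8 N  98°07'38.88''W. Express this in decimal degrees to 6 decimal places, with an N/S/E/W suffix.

φ: 55° + 0/60 + 9.8/3600 = 55 + 0.000000 + 0.002722 = 55.0027222
Longitude: 7′ + 38.88″ = 7.64800′; 98 + 7.64800/60 = 98.1274667

55.002722° N, 98.127467° W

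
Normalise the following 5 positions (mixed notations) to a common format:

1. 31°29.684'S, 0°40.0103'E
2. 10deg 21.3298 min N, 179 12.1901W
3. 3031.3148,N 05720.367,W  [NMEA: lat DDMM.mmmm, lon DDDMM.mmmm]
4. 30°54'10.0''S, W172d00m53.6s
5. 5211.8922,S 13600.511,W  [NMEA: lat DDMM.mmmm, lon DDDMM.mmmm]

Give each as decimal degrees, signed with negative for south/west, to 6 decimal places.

1. -31.494733, 0.666838
2. 10.355497, -179.203168
3. 30.521913, -57.339450
4. -30.902778, -172.014889
5. -52.198203, -136.008517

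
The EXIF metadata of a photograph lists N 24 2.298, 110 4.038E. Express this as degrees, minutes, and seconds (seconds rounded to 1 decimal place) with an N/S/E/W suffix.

24°02′17.9″ N, 110°04′2.3″ E

Lat: fractional minutes 0.29800 × 60 = 17.880″
Lon: fractional minutes 0.03800 × 60 = 2.280″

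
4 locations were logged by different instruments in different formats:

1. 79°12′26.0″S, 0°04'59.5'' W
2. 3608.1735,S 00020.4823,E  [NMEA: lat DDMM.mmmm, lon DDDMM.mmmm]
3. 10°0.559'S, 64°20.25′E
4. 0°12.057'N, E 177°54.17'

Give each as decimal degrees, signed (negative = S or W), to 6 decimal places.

Point 1:
  φ: 79° + 12/60 + 26/3600 = 79 + 0.200000 + 0.007222 = 79.2072222
  hemisphere S, so the sign is −
  Longitude: 0 + 4/60 + 59.5/3600 = 0.0831944
  hemisphere W, so the sign is −
Point 2:
  Latitude: degrees = first 2 digits = 36, minutes = 8.1735; 36 + 8.1735/60 = 36.1362250
  S ⇒ negate
  λ: degrees = first 3 digits = 0, minutes = 20.4823; 0 + 20.4823/60 = 0.3413717
  E ⇒ keep positive
Point 3:
  Latitude: 10 + 0.559/60 = 10.0093167
  hemisphere S, so the sign is −
  Lon: 20.25′ = 0.337500°; total 64.3375000
  E ⇒ keep positive
Point 4:
  Lat: 0 + 12.057/60 = 0.2009500
  N ⇒ keep positive
  λ: 54.17′ = 0.902833°; total 177.9028333
  E ⇒ keep positive

1. -79.207222, -0.083194
2. -36.136225, 0.341372
3. -10.009317, 64.337500
4. 0.200950, 177.902833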